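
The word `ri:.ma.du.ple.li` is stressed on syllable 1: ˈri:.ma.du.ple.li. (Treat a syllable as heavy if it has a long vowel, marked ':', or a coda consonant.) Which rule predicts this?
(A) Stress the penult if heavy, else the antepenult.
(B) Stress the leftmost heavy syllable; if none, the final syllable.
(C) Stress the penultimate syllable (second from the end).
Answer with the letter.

Rule A → syllable 3 (observed: 1).
Rule B → syllable 1 ✓.
Rule C → syllable 4 (observed: 1).

B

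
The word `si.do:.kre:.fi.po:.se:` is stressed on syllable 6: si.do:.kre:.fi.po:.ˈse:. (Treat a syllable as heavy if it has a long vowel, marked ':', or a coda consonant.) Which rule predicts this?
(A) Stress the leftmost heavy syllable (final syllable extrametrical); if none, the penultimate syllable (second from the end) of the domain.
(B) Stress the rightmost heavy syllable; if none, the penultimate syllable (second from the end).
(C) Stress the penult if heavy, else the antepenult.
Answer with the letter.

Rule A → syllable 2 (observed: 6).
Rule B → syllable 6 ✓.
Rule C → syllable 5 (observed: 6).

B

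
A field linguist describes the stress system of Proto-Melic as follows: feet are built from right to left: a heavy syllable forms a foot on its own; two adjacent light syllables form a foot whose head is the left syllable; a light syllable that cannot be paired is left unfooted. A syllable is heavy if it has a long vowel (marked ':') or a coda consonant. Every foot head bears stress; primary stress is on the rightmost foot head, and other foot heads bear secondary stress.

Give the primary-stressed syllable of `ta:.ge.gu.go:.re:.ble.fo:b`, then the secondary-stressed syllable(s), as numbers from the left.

Weights: 1 ta: H, 2 ge L, 3 gu L, 4 go: H, 5 re: H, 6 ble L, 7 fo:b H.
Parse right to left (heavy = foot alone; LL = one foot; stranded L unfooted): (ˈta:) (ˈge.gu) (ˈgo:) (ˈre:) ble (ˈfo:b).
Foot heads: 1, 2, 4, 5, 7.
Primary stress on the rightmost head = syllable 7.
Secondary stress on 1, 2, 4, 5: ˌta:.ˌge.gu.ˌgo:.ˌre:.ble.ˈfo:b.

primary 7, secondary 1, 2, 4, 5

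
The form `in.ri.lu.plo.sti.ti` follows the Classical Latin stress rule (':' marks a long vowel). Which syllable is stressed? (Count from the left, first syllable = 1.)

4

Classical Latin: stress the penult if heavy (long vowel or closed), else the antepenult.
Weights: 4 plo L, 5 sti L, 6 ti L.
The penult (syllable 5, sti) is light, so stress falls on the antepenult (syllable 4, plo).
Stress on syllable 4: in.ri.lu.ˈplo.sti.ti.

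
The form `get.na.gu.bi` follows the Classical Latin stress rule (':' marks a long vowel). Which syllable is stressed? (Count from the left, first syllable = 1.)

2

Classical Latin: stress the penult if heavy (long vowel or closed), else the antepenult.
Weights: 2 na L, 3 gu L, 4 bi L.
The penult (syllable 3, gu) is light, so stress falls on the antepenult (syllable 2, na).
Stress on syllable 2: get.ˈna.gu.bi.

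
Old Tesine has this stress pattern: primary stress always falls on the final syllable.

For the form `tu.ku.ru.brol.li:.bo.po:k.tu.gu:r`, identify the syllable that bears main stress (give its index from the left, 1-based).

9

The word has 9 syllables; the final syllable is syllable 9 (gu:r).
Primary stress: syllable 9 → tu.ku.ru.brol.li:.bo.po:k.tu.ˈgu:r.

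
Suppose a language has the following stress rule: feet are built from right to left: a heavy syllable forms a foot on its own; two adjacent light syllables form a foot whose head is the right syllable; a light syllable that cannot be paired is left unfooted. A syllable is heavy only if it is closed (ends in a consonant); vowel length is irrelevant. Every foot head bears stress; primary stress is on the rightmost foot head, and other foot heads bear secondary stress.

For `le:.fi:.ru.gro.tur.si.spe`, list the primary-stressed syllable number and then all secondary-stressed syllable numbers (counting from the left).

primary 7, secondary 2, 4, 5

Weights: 1 le: L, 2 fi: L, 3 ru L, 4 gro L, 5 tur H, 6 si L, 7 spe L.
Parse right to left (heavy = foot alone; LL = one foot; stranded L unfooted): (le:.ˈfi:) (ru.ˈgro) (ˈtur) (si.ˈspe).
Foot heads: 2, 4, 5, 7.
Primary stress on the rightmost head = syllable 7.
Secondary stress on 2, 4, 5: le:.ˌfi:.ru.ˌgro.ˌtur.si.ˈspe.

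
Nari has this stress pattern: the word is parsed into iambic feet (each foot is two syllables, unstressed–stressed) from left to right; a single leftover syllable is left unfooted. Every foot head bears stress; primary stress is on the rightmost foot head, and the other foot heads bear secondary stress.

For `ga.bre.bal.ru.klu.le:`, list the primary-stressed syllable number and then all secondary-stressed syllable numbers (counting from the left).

Parse left to right into iambic (σˈσ) feet: (ga.ˈbre) (bal.ˈru) (klu.ˈle:).
Foot heads (stressed positions): 2, 4, 6.
End Rule Rightmost: primary stress on the rightmost head = syllable 6.
Secondary stress on 2, 4: ga.ˌbre.bal.ˌru.klu.ˈle:.

primary 6, secondary 2, 4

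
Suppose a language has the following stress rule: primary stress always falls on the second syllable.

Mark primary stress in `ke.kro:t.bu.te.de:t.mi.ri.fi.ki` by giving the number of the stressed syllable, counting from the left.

The word has 9 syllables; the second syllable is syllable 2 (kro:t).
Primary stress: syllable 2 → ke.ˈkro:t.bu.te.de:t.mi.ri.fi.ki.

2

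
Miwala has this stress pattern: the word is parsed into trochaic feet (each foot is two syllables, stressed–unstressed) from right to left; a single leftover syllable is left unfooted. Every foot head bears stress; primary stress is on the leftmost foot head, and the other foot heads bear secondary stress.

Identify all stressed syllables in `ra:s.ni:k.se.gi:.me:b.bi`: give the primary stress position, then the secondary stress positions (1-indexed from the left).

primary 1, secondary 3, 5

Parse right to left into trochaic (ˈσσ) feet: (ˈra:s.ni:k) (ˈse.gi:) (ˈme:b.bi).
Foot heads (stressed positions): 1, 3, 5.
End Rule Leftmost: primary stress on the leftmost head = syllable 1.
Secondary stress on 3, 5: ˈra:s.ni:k.ˌse.gi:.ˌme:b.bi.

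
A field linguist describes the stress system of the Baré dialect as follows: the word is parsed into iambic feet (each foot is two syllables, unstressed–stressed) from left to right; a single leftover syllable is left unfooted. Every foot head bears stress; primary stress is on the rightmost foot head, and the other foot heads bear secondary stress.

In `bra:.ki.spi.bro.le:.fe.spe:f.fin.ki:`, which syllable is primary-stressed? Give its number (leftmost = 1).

8

Parse left to right into iambic (σˈσ) feet: (bra:.ˈki) (spi.ˈbro) (le:.ˈfe) (spe:f.ˈfin) ki:. Syllable 9 is left unfooted.
Foot heads (stressed positions): 2, 4, 6, 8.
End Rule Rightmost: primary stress on the rightmost head = syllable 8.
Primary stress: syllable 8 → bra:.ki.spi.bro.le:.fe.spe:f.ˈfin.ki:.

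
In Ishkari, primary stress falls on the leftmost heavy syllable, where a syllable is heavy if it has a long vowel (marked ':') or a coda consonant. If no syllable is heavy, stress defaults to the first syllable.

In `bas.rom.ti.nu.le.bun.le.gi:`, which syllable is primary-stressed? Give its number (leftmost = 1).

1

Weights: 1 bas H, 2 rom H, 3 ti L, 4 nu L, 5 le L, 6 bun H, 7 le L, 8 gi: H.
Heavy syllables in the domain: 1, 2, 6, 8. The leftmost is syllable 1 (bas).
Primary stress: syllable 1 → ˈbas.rom.ti.nu.le.bun.le.gi:.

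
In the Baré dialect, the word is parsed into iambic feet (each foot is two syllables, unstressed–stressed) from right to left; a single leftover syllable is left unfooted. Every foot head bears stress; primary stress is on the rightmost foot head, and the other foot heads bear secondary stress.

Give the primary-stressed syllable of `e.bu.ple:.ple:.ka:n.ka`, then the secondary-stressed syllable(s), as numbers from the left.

Parse right to left into iambic (σˈσ) feet: (e.ˈbu) (ple:.ˈple:) (ka:n.ˈka).
Foot heads (stressed positions): 2, 4, 6.
End Rule Rightmost: primary stress on the rightmost head = syllable 6.
Secondary stress on 2, 4: e.ˌbu.ple:.ˌple:.ka:n.ˈka.

primary 6, secondary 2, 4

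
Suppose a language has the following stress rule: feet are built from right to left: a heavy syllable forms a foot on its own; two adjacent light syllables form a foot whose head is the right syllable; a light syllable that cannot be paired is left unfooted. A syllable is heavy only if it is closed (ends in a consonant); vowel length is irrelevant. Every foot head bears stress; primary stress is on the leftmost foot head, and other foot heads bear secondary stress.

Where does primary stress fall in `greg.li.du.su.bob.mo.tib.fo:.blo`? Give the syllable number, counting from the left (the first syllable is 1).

1

Weights: 1 greg H, 2 li L, 3 du L, 4 su L, 5 bob H, 6 mo L, 7 tib H, 8 fo: L, 9 blo L.
Parse right to left (heavy = foot alone; LL = one foot; stranded L unfooted): (ˈgreg) li (du.ˈsu) (ˈbob) mo (ˈtib) (fo:.ˈblo).
Foot heads: 1, 4, 5, 7, 9.
Primary stress on the leftmost head = syllable 1.
Primary stress: syllable 1 → ˈgreg.li.du.su.bob.mo.tib.fo:.blo.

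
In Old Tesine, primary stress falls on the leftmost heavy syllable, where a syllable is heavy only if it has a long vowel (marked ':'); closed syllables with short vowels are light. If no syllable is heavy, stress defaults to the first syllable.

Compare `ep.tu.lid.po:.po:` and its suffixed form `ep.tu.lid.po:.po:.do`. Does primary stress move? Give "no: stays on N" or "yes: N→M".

no: stays on 4

Base `ep.tu.lid.po:.po:` (5 syllables):
  Weights: 1 ep L, 2 tu L, 3 lid L, 4 po: H, 5 po: H.
  Heavy syllables in the domain: 4, 5. The leftmost is syllable 4 (po:).
  → primary stress on syllable 4.
Suffixed `ep.tu.lid.po:.po:.do` (6 syllables):
  Weights: 1 ep L, 2 tu L, 3 lid L, 4 po: H, 5 po: H, 6 do L.
  Heavy syllables in the domain: 4, 5. The leftmost is syllable 4 (po:).
  → primary stress on syllable 4.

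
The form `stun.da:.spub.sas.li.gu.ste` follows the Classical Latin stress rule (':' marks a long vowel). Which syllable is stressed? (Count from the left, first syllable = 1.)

Classical Latin: stress the penult if heavy (long vowel or closed), else the antepenult.
Weights: 5 li L, 6 gu L, 7 ste L.
The penult (syllable 6, gu) is light, so stress falls on the antepenult (syllable 5, li).
Stress on syllable 5: stun.da:.spub.sas.ˈli.gu.ste.

5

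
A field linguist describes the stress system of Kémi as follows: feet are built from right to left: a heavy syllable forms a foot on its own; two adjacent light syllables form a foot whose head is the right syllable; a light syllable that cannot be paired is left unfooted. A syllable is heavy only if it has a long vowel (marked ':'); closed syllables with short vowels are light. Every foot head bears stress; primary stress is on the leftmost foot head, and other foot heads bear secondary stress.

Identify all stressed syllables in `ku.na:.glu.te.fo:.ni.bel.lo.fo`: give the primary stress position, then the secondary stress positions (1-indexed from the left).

Weights: 1 ku L, 2 na: H, 3 glu L, 4 te L, 5 fo: H, 6 ni L, 7 bel L, 8 lo L, 9 fo L.
Parse right to left (heavy = foot alone; LL = one foot; stranded L unfooted): ku (ˈna:) (glu.ˈte) (ˈfo:) (ni.ˈbel) (lo.ˈfo).
Foot heads: 2, 4, 5, 7, 9.
Primary stress on the leftmost head = syllable 2.
Secondary stress on 4, 5, 7, 9: ku.ˈna:.glu.ˌte.ˌfo:.ni.ˌbel.lo.ˌfo.

primary 2, secondary 4, 5, 7, 9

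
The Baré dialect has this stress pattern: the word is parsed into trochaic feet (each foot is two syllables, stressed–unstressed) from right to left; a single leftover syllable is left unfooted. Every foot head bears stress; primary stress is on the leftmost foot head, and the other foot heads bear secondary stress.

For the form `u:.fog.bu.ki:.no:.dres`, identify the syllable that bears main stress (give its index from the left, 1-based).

1

Parse right to left into trochaic (ˈσσ) feet: (ˈu:.fog) (ˈbu.ki:) (ˈno:.dres).
Foot heads (stressed positions): 1, 3, 5.
End Rule Leftmost: primary stress on the leftmost head = syllable 1.
Primary stress: syllable 1 → ˈu:.fog.bu.ki:.no:.dres.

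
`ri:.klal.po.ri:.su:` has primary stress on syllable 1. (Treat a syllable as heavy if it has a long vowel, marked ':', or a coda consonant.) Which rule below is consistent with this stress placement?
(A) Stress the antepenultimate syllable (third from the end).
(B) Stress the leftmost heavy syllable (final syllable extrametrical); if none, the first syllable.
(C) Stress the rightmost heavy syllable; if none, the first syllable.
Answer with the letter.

Rule A → syllable 3 (observed: 1).
Rule B → syllable 1 ✓.
Rule C → syllable 5 (observed: 1).

B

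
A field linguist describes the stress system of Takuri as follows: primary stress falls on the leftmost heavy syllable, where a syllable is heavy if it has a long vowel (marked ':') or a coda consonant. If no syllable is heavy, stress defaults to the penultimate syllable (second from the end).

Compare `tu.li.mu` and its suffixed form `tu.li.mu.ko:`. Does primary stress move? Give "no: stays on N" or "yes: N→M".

yes: 2→4

Base `tu.li.mu` (3 syllables):
  Weights: 1 tu L, 2 li L, 3 mu L.
  No heavy syllable in the domain; default to the penultimate syllable (second from the end) = syllable 2.
  → primary stress on syllable 2.
Suffixed `tu.li.mu.ko:` (4 syllables):
  Weights: 1 tu L, 2 li L, 3 mu L, 4 ko: H.
  Heavy syllables in the domain: 4. The leftmost is syllable 4 (ko:).
  → primary stress on syllable 4.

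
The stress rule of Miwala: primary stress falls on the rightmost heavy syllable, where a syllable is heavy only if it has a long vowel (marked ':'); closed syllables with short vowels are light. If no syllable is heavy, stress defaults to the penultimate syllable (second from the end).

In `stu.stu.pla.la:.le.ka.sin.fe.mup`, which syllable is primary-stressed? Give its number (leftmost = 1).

Weights: 1 stu L, 2 stu L, 3 pla L, 4 la: H, 5 le L, 6 ka L, 7 sin L, 8 fe L, 9 mup L.
Heavy syllables in the domain: 4. The rightmost is syllable 4 (la:).
Primary stress: syllable 4 → stu.stu.pla.ˈla:.le.ka.sin.fe.mup.

4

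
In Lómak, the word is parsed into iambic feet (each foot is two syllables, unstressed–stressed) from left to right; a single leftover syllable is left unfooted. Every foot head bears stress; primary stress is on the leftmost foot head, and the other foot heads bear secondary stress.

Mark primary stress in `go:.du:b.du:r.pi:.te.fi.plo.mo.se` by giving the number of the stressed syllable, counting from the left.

Parse left to right into iambic (σˈσ) feet: (go:.ˈdu:b) (du:r.ˈpi:) (te.ˈfi) (plo.ˈmo) se. Syllable 9 is left unfooted.
Foot heads (stressed positions): 2, 4, 6, 8.
End Rule Leftmost: primary stress on the leftmost head = syllable 2.
Primary stress: syllable 2 → go:.ˈdu:b.du:r.pi:.te.fi.plo.mo.se.

2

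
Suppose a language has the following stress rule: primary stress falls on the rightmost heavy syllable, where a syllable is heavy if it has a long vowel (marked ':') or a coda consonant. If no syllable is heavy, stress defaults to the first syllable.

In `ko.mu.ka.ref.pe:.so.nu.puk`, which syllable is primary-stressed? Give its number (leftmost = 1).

8

Weights: 1 ko L, 2 mu L, 3 ka L, 4 ref H, 5 pe: H, 6 so L, 7 nu L, 8 puk H.
Heavy syllables in the domain: 4, 5, 8. The rightmost is syllable 8 (puk).
Primary stress: syllable 8 → ko.mu.ka.ref.pe:.so.nu.ˈpuk.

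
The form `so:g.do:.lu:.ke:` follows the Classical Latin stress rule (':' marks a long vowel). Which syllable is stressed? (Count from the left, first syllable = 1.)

3

Classical Latin: stress the penult if heavy (long vowel or closed), else the antepenult.
Weights: 2 do: H, 3 lu: H, 4 ke: H.
The penult (syllable 3, lu:) is heavy, so it takes stress.
Stress on syllable 3: so:g.do:.ˈlu:.ke:.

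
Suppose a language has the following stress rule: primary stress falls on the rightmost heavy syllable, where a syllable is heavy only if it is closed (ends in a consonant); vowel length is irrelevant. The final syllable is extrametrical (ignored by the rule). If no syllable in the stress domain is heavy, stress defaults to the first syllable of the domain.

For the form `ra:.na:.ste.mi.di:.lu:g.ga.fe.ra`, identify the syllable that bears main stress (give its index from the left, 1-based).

6

The final syllable (9, ra) is extrametrical; the stress domain is syllables 1–8.
Weights: 1 ra: L, 2 na: L, 3 ste L, 4 mi L, 5 di: L, 6 lu:g H, 7 ga L, 8 fe L.
Heavy syllables in the domain: 6. The rightmost is syllable 6 (lu:g).
Primary stress: syllable 6 → ra:.na:.ste.mi.di:.ˈlu:g.ga.fe.ra.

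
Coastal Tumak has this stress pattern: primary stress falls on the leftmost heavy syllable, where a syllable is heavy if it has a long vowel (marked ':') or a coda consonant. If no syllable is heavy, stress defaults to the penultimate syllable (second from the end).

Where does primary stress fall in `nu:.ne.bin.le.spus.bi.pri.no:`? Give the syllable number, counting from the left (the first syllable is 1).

1

Weights: 1 nu: H, 2 ne L, 3 bin H, 4 le L, 5 spus H, 6 bi L, 7 pri L, 8 no: H.
Heavy syllables in the domain: 1, 3, 5, 8. The leftmost is syllable 1 (nu:).
Primary stress: syllable 1 → ˈnu:.ne.bin.le.spus.bi.pri.no:.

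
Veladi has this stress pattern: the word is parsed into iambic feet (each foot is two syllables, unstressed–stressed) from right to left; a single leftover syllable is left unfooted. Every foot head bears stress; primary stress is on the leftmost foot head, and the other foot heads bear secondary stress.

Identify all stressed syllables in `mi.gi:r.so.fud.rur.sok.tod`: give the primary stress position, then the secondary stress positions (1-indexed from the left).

Parse right to left into iambic (σˈσ) feet: mi (gi:r.ˈso) (fud.ˈrur) (sok.ˈtod). Syllable 1 is left unfooted.
Foot heads (stressed positions): 3, 5, 7.
End Rule Leftmost: primary stress on the leftmost head = syllable 3.
Secondary stress on 5, 7: mi.gi:r.ˈso.fud.ˌrur.sok.ˌtod.

primary 3, secondary 5, 7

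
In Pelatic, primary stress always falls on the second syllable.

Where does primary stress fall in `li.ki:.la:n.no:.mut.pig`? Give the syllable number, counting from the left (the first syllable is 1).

2

The word has 6 syllables; the second syllable is syllable 2 (ki:).
Primary stress: syllable 2 → li.ˈki:.la:n.no:.mut.pig.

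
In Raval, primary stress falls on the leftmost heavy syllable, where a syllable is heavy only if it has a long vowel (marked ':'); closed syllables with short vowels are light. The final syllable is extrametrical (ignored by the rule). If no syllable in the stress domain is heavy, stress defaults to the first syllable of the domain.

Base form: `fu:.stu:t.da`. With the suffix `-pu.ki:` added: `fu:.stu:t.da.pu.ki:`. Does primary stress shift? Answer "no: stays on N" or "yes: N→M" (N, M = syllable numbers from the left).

Base `fu:.stu:t.da` (3 syllables):
  The final syllable (3, da) is extrametrical; the stress domain is syllables 1–2.
  Weights: 1 fu: H, 2 stu:t H.
  Heavy syllables in the domain: 1, 2. The leftmost is syllable 1 (fu:).
  → primary stress on syllable 1.
Suffixed `fu:.stu:t.da.pu.ki:` (5 syllables):
  The final syllable (5, ki:) is extrametrical; the stress domain is syllables 1–4.
  Weights: 1 fu: H, 2 stu:t H, 3 da L, 4 pu L.
  Heavy syllables in the domain: 1, 2. The leftmost is syllable 1 (fu:).
  → primary stress on syllable 1.

no: stays on 1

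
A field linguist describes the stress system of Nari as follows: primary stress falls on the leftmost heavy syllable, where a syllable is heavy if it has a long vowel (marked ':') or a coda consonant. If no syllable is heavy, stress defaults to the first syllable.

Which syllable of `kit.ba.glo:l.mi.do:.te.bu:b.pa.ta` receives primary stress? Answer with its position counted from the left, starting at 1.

1

Weights: 1 kit H, 2 ba L, 3 glo:l H, 4 mi L, 5 do: H, 6 te L, 7 bu:b H, 8 pa L, 9 ta L.
Heavy syllables in the domain: 1, 3, 5, 7. The leftmost is syllable 1 (kit).
Primary stress: syllable 1 → ˈkit.ba.glo:l.mi.do:.te.bu:b.pa.ta.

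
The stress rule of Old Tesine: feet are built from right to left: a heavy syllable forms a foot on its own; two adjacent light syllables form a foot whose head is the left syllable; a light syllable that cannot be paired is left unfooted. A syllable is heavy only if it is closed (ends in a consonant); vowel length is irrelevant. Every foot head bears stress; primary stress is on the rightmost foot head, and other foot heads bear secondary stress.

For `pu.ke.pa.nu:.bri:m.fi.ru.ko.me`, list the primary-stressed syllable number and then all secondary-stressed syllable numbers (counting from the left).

Weights: 1 pu L, 2 ke L, 3 pa L, 4 nu: L, 5 bri:m H, 6 fi L, 7 ru L, 8 ko L, 9 me L.
Parse right to left (heavy = foot alone; LL = one foot; stranded L unfooted): (ˈpu.ke) (ˈpa.nu:) (ˈbri:m) (ˈfi.ru) (ˈko.me).
Foot heads: 1, 3, 5, 6, 8.
Primary stress on the rightmost head = syllable 8.
Secondary stress on 1, 3, 5, 6: ˌpu.ke.ˌpa.nu:.ˌbri:m.ˌfi.ru.ˈko.me.

primary 8, secondary 1, 3, 5, 6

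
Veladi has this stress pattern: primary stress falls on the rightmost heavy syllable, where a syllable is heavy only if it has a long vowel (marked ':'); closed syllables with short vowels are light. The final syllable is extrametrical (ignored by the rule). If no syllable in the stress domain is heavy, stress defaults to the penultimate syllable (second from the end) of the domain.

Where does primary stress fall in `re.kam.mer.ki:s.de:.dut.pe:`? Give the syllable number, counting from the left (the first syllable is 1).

5

The final syllable (7, pe:) is extrametrical; the stress domain is syllables 1–6.
Weights: 1 re L, 2 kam L, 3 mer L, 4 ki:s H, 5 de: H, 6 dut L.
Heavy syllables in the domain: 4, 5. The rightmost is syllable 5 (de:).
Primary stress: syllable 5 → re.kam.mer.ki:s.ˈde:.dut.pe:.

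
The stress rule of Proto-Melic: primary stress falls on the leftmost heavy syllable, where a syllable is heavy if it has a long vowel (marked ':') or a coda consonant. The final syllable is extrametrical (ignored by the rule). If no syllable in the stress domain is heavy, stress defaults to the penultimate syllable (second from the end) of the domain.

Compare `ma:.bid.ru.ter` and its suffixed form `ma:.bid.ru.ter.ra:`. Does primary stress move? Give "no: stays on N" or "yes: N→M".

no: stays on 1

Base `ma:.bid.ru.ter` (4 syllables):
  The final syllable (4, ter) is extrametrical; the stress domain is syllables 1–3.
  Weights: 1 ma: H, 2 bid H, 3 ru L.
  Heavy syllables in the domain: 1, 2. The leftmost is syllable 1 (ma:).
  → primary stress on syllable 1.
Suffixed `ma:.bid.ru.ter.ra:` (5 syllables):
  The final syllable (5, ra:) is extrametrical; the stress domain is syllables 1–4.
  Weights: 1 ma: H, 2 bid H, 3 ru L, 4 ter H.
  Heavy syllables in the domain: 1, 2, 4. The leftmost is syllable 1 (ma:).
  → primary stress on syllable 1.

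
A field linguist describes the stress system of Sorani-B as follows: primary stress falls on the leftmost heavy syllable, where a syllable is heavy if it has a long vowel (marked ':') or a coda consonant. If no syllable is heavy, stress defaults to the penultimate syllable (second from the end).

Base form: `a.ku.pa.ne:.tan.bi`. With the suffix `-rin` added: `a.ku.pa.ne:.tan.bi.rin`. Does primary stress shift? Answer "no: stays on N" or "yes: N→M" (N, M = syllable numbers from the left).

Base `a.ku.pa.ne:.tan.bi` (6 syllables):
  Weights: 1 a L, 2 ku L, 3 pa L, 4 ne: H, 5 tan H, 6 bi L.
  Heavy syllables in the domain: 4, 5. The leftmost is syllable 4 (ne:).
  → primary stress on syllable 4.
Suffixed `a.ku.pa.ne:.tan.bi.rin` (7 syllables):
  Weights: 1 a L, 2 ku L, 3 pa L, 4 ne: H, 5 tan H, 6 bi L, 7 rin H.
  Heavy syllables in the domain: 4, 5, 7. The leftmost is syllable 4 (ne:).
  → primary stress on syllable 4.

no: stays on 4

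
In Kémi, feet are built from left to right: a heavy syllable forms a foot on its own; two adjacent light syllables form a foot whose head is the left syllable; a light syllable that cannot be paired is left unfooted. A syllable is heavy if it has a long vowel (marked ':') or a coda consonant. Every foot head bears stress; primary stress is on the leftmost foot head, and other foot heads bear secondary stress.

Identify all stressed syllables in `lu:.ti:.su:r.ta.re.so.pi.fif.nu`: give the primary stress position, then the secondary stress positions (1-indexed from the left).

Weights: 1 lu: H, 2 ti: H, 3 su:r H, 4 ta L, 5 re L, 6 so L, 7 pi L, 8 fif H, 9 nu L.
Parse left to right (heavy = foot alone; LL = one foot; stranded L unfooted): (ˈlu:) (ˈti:) (ˈsu:r) (ˈta.re) (ˈso.pi) (ˈfif) nu.
Foot heads: 1, 2, 3, 4, 6, 8.
Primary stress on the leftmost head = syllable 1.
Secondary stress on 2, 3, 4, 6, 8: ˈlu:.ˌti:.ˌsu:r.ˌta.re.ˌso.pi.ˌfif.nu.

primary 1, secondary 2, 3, 4, 6, 8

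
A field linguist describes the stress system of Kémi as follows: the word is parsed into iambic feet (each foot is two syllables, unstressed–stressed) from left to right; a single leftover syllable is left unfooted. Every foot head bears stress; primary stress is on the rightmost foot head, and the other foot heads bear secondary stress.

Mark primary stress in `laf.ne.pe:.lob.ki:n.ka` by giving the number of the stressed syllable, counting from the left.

Parse left to right into iambic (σˈσ) feet: (laf.ˈne) (pe:.ˈlob) (ki:n.ˈka).
Foot heads (stressed positions): 2, 4, 6.
End Rule Rightmost: primary stress on the rightmost head = syllable 6.
Primary stress: syllable 6 → laf.ne.pe:.lob.ki:n.ˈka.

6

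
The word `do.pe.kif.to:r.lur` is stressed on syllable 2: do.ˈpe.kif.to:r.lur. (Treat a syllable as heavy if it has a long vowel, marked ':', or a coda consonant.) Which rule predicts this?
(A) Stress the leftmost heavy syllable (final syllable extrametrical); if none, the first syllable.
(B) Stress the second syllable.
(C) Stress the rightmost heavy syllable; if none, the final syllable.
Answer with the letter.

Rule A → syllable 3 (observed: 2).
Rule B → syllable 2 ✓.
Rule C → syllable 5 (observed: 2).

B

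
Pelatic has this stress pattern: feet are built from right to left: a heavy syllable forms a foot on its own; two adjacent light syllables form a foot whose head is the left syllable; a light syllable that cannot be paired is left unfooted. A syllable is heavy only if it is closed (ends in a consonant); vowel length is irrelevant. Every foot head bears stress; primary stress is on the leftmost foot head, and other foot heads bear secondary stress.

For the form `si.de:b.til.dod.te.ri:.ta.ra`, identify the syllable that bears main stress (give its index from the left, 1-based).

Weights: 1 si L, 2 de:b H, 3 til H, 4 dod H, 5 te L, 6 ri: L, 7 ta L, 8 ra L.
Parse right to left (heavy = foot alone; LL = one foot; stranded L unfooted): si (ˈde:b) (ˈtil) (ˈdod) (ˈte.ri:) (ˈta.ra).
Foot heads: 2, 3, 4, 5, 7.
Primary stress on the leftmost head = syllable 2.
Primary stress: syllable 2 → si.ˈde:b.til.dod.te.ri:.ta.ra.

2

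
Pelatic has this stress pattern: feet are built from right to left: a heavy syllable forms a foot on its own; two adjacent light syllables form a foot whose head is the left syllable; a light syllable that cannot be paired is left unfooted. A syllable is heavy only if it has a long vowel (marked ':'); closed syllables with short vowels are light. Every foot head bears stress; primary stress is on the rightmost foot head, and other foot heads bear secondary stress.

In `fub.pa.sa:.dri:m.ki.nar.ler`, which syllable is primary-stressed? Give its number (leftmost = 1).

6

Weights: 1 fub L, 2 pa L, 3 sa: H, 4 dri:m H, 5 ki L, 6 nar L, 7 ler L.
Parse right to left (heavy = foot alone; LL = one foot; stranded L unfooted): (ˈfub.pa) (ˈsa:) (ˈdri:m) ki (ˈnar.ler).
Foot heads: 1, 3, 4, 6.
Primary stress on the rightmost head = syllable 6.
Primary stress: syllable 6 → fub.pa.sa:.dri:m.ki.ˈnar.ler.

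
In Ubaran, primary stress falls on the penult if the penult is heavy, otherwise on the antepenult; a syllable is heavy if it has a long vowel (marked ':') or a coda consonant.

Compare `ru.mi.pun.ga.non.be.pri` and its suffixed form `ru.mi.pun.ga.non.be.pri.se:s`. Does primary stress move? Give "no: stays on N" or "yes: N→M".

Base `ru.mi.pun.ga.non.be.pri` (7 syllables):
  Weights: 5 non H, 6 be L, 7 pri L.
  The penult (syllable 6, be) is light, so stress falls on the antepenult (syllable 5, non).
  → primary stress on syllable 5.
Suffixed `ru.mi.pun.ga.non.be.pri.se:s` (8 syllables):
  Weights: 6 be L, 7 pri L, 8 se:s H.
  The penult (syllable 7, pri) is light, so stress falls on the antepenult (syllable 6, be).
  → primary stress on syllable 6.

yes: 5→6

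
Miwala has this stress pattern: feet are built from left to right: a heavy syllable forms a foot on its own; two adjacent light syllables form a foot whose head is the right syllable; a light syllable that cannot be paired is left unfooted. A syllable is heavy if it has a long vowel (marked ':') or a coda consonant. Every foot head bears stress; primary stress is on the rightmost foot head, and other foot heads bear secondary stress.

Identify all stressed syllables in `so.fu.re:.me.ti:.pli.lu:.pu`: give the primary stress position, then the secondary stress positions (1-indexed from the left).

primary 7, secondary 2, 3, 5

Weights: 1 so L, 2 fu L, 3 re: H, 4 me L, 5 ti: H, 6 pli L, 7 lu: H, 8 pu L.
Parse left to right (heavy = foot alone; LL = one foot; stranded L unfooted): (so.ˈfu) (ˈre:) me (ˈti:) pli (ˈlu:) pu.
Foot heads: 2, 3, 5, 7.
Primary stress on the rightmost head = syllable 7.
Secondary stress on 2, 3, 5: so.ˌfu.ˌre:.me.ˌti:.pli.ˈlu:.pu.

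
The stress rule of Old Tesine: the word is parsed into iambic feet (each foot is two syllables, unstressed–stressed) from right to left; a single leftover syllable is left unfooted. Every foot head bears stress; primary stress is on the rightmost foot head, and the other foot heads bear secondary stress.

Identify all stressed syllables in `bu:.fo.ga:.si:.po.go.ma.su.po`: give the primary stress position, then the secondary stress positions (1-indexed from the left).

primary 9, secondary 3, 5, 7

Parse right to left into iambic (σˈσ) feet: bu: (fo.ˈga:) (si:.ˈpo) (go.ˈma) (su.ˈpo). Syllable 1 is left unfooted.
Foot heads (stressed positions): 3, 5, 7, 9.
End Rule Rightmost: primary stress on the rightmost head = syllable 9.
Secondary stress on 3, 5, 7: bu:.fo.ˌga:.si:.ˌpo.go.ˌma.su.ˈpo.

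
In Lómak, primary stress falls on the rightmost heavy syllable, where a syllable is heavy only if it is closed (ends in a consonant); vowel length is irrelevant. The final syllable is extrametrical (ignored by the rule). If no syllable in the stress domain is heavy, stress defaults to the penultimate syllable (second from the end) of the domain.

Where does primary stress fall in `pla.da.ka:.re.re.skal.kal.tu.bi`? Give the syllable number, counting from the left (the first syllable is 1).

The final syllable (9, bi) is extrametrical; the stress domain is syllables 1–8.
Weights: 1 pla L, 2 da L, 3 ka: L, 4 re L, 5 re L, 6 skal H, 7 kal H, 8 tu L.
Heavy syllables in the domain: 6, 7. The rightmost is syllable 7 (kal).
Primary stress: syllable 7 → pla.da.ka:.re.re.skal.ˈkal.tu.bi.

7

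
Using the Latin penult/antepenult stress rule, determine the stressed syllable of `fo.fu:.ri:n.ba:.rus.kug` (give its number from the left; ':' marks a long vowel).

5

Classical Latin: stress the penult if heavy (long vowel or closed), else the antepenult.
Weights: 4 ba: H, 5 rus H, 6 kug H.
The penult (syllable 5, rus) is heavy, so it takes stress.
Stress on syllable 5: fo.fu:.ri:n.ba:.ˈrus.kug.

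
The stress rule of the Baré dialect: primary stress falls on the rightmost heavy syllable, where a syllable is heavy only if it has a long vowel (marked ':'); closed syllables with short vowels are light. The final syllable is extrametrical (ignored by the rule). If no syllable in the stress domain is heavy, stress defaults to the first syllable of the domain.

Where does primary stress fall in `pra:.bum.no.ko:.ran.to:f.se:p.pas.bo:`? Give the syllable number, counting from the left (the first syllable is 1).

The final syllable (9, bo:) is extrametrical; the stress domain is syllables 1–8.
Weights: 1 pra: H, 2 bum L, 3 no L, 4 ko: H, 5 ran L, 6 to:f H, 7 se:p H, 8 pas L.
Heavy syllables in the domain: 1, 4, 6, 7. The rightmost is syllable 7 (se:p).
Primary stress: syllable 7 → pra:.bum.no.ko:.ran.to:f.ˈse:p.pas.bo:.

7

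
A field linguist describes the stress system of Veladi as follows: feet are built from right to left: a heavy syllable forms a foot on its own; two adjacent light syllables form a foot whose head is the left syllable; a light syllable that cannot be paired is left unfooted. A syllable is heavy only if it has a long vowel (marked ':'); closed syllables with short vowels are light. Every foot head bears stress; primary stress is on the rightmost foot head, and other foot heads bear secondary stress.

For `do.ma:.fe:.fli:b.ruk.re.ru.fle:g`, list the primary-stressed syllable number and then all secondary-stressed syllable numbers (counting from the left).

primary 8, secondary 2, 3, 4, 6

Weights: 1 do L, 2 ma: H, 3 fe: H, 4 fli:b H, 5 ruk L, 6 re L, 7 ru L, 8 fle:g H.
Parse right to left (heavy = foot alone; LL = one foot; stranded L unfooted): do (ˈma:) (ˈfe:) (ˈfli:b) ruk (ˈre.ru) (ˈfle:g).
Foot heads: 2, 3, 4, 6, 8.
Primary stress on the rightmost head = syllable 8.
Secondary stress on 2, 3, 4, 6: do.ˌma:.ˌfe:.ˌfli:b.ruk.ˌre.ru.ˈfle:g.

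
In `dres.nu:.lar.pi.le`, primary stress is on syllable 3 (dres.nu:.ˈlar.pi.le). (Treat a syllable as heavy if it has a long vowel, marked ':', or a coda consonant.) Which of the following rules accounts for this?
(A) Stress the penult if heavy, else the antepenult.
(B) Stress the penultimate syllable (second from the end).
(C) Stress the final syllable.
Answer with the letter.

Rule A → syllable 3 ✓.
Rule B → syllable 4 (observed: 3).
Rule C → syllable 5 (observed: 3).

A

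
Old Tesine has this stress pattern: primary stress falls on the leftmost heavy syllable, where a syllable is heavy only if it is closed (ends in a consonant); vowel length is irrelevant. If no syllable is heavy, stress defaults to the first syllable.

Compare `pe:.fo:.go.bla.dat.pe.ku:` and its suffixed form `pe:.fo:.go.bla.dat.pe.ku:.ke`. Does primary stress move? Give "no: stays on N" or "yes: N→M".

Base `pe:.fo:.go.bla.dat.pe.ku:` (7 syllables):
  Weights: 1 pe: L, 2 fo: L, 3 go L, 4 bla L, 5 dat H, 6 pe L, 7 ku: L.
  Heavy syllables in the domain: 5. The leftmost is syllable 5 (dat).
  → primary stress on syllable 5.
Suffixed `pe:.fo:.go.bla.dat.pe.ku:.ke` (8 syllables):
  Weights: 1 pe: L, 2 fo: L, 3 go L, 4 bla L, 5 dat H, 6 pe L, 7 ku: L, 8 ke L.
  Heavy syllables in the domain: 5. The leftmost is syllable 5 (dat).
  → primary stress on syllable 5.

no: stays on 5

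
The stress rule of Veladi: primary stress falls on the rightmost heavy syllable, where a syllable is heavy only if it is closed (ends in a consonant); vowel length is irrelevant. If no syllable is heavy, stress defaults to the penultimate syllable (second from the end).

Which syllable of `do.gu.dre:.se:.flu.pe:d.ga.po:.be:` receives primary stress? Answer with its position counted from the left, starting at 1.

6

Weights: 1 do L, 2 gu L, 3 dre: L, 4 se: L, 5 flu L, 6 pe:d H, 7 ga L, 8 po: L, 9 be: L.
Heavy syllables in the domain: 6. The rightmost is syllable 6 (pe:d).
Primary stress: syllable 6 → do.gu.dre:.se:.flu.ˈpe:d.ga.po:.be:.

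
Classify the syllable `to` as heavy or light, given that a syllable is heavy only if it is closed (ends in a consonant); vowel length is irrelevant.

`to`: short vowel, open (no coda). Open (no coda) → light.

light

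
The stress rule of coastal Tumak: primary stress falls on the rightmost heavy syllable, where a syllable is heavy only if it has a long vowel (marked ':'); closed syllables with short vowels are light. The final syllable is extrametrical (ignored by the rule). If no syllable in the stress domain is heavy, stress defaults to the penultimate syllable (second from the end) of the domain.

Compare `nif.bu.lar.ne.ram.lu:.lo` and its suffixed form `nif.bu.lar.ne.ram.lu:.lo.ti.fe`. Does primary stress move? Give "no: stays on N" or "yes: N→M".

Base `nif.bu.lar.ne.ram.lu:.lo` (7 syllables):
  The final syllable (7, lo) is extrametrical; the stress domain is syllables 1–6.
  Weights: 1 nif L, 2 bu L, 3 lar L, 4 ne L, 5 ram L, 6 lu: H.
  Heavy syllables in the domain: 6. The rightmost is syllable 6 (lu:).
  → primary stress on syllable 6.
Suffixed `nif.bu.lar.ne.ram.lu:.lo.ti.fe` (9 syllables):
  The final syllable (9, fe) is extrametrical; the stress domain is syllables 1–8.
  Weights: 1 nif L, 2 bu L, 3 lar L, 4 ne L, 5 ram L, 6 lu: H, 7 lo L, 8 ti L.
  Heavy syllables in the domain: 6. The rightmost is syllable 6 (lu:).
  → primary stress on syllable 6.

no: stays on 6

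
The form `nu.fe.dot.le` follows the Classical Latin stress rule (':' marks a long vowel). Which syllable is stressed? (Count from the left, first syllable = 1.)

Classical Latin: stress the penult if heavy (long vowel or closed), else the antepenult.
Weights: 2 fe L, 3 dot H, 4 le L.
The penult (syllable 3, dot) is heavy, so it takes stress.
Stress on syllable 3: nu.fe.ˈdot.le.

3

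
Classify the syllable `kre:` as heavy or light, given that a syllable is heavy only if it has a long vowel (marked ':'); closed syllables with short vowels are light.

`kre:`: long vowel, open (no coda). Long vowel → heavy.

heavy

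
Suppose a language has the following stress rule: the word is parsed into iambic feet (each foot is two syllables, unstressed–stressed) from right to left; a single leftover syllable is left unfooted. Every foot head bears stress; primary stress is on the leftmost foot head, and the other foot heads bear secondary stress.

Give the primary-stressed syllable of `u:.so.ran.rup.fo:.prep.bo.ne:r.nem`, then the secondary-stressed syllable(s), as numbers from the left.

primary 3, secondary 5, 7, 9

Parse right to left into iambic (σˈσ) feet: u: (so.ˈran) (rup.ˈfo:) (prep.ˈbo) (ne:r.ˈnem). Syllable 1 is left unfooted.
Foot heads (stressed positions): 3, 5, 7, 9.
End Rule Leftmost: primary stress on the leftmost head = syllable 3.
Secondary stress on 5, 7, 9: u:.so.ˈran.rup.ˌfo:.prep.ˌbo.ne:r.ˌnem.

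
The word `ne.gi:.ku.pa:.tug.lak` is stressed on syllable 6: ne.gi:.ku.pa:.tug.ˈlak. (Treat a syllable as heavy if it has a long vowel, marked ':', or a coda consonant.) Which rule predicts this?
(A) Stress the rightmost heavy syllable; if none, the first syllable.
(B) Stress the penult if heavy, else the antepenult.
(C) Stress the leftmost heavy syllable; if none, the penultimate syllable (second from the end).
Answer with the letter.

A

Rule A → syllable 6 ✓.
Rule B → syllable 5 (observed: 6).
Rule C → syllable 2 (observed: 6).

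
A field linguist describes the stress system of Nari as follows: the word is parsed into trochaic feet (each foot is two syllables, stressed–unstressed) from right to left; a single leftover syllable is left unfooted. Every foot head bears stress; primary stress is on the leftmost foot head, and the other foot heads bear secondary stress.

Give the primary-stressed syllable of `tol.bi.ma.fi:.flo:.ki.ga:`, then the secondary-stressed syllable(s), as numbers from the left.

Parse right to left into trochaic (ˈσσ) feet: tol (ˈbi.ma) (ˈfi:.flo:) (ˈki.ga:). Syllable 1 is left unfooted.
Foot heads (stressed positions): 2, 4, 6.
End Rule Leftmost: primary stress on the leftmost head = syllable 2.
Secondary stress on 4, 6: tol.ˈbi.ma.ˌfi:.flo:.ˌki.ga:.

primary 2, secondary 4, 6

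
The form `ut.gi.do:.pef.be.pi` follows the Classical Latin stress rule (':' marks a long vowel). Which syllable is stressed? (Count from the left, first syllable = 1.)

Classical Latin: stress the penult if heavy (long vowel or closed), else the antepenult.
Weights: 4 pef H, 5 be L, 6 pi L.
The penult (syllable 5, be) is light, so stress falls on the antepenult (syllable 4, pef).
Stress on syllable 4: ut.gi.do:.ˈpef.be.pi.

4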